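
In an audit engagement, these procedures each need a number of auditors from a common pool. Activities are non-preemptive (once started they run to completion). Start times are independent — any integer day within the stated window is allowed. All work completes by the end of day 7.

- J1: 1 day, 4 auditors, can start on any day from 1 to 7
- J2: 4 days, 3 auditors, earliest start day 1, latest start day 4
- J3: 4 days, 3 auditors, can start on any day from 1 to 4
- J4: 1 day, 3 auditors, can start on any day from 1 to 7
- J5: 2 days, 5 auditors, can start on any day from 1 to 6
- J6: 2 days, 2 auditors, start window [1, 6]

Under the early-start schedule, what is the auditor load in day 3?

6

At early start, day 3 has: J2, J3.
Demand: 3 + 3 = 6.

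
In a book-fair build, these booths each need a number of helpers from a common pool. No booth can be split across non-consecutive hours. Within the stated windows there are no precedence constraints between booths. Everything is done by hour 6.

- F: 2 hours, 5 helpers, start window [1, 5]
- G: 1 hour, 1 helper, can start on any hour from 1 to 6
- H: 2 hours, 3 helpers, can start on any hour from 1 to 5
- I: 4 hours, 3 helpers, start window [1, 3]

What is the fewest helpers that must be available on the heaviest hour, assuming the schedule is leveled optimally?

6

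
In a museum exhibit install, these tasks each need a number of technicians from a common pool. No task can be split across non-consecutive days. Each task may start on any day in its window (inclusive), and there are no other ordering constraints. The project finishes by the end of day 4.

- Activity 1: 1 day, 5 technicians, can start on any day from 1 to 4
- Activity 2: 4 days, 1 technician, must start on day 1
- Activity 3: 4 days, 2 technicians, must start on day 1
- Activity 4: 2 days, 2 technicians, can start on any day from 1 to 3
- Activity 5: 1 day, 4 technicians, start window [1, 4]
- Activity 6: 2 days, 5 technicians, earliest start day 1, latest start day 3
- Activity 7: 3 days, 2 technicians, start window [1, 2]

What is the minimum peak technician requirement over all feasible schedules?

11

Early-start (Activity 1@1, Activity 2@1, Activity 3@1, Activity 4@1, Activity 5@1, Activity 6@1, Activity 7@1) gives peak 21: d1:21  d2:12  d3:5  d4:3.
Shift Activity 5→2, Activity 6→3, Activity 7→2.
Schedule Activity 1@1, Activity 2@1, Activity 3@1, Activity 4@1, Activity 5@2, Activity 6@3, Activity 7@2: d1:10  d2:11  d3:10  d4:10 — peak 11.
Total technician-days = 41 over 4 days ⇒ peak ≥ ⌈41/4⌉ = 11, so 11 is optimal.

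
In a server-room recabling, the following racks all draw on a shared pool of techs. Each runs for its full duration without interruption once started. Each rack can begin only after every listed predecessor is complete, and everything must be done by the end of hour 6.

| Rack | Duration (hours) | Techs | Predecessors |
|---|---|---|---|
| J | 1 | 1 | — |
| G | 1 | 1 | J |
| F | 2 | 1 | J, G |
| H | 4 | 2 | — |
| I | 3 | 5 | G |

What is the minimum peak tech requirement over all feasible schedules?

Early-start (J@1, G@2, F@3, H@1, I@3) gives peak 8: h1:3  h2:3  h3:8  h4:8  h5:5  h6:0.
Shift F→5.
Schedule J@1, G@2, F@5, H@1, I@3: h1:3  h2:3  h3:7  h4:7  h5:6  h6:1 — peak 7.

7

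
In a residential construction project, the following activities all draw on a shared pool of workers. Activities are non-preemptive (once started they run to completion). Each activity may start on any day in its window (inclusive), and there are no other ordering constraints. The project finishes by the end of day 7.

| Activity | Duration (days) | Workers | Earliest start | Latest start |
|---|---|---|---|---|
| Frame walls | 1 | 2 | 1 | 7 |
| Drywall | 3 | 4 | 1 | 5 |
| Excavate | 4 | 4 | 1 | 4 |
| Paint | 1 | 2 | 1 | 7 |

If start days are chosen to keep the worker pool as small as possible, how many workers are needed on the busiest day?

6

Early-start (Frame walls@1, Drywall@1, Excavate@1, Paint@1) gives peak 12: d1:12  d2:8  d3:8  d4:4  d5:0  d6:0  d7:0.
Shift Excavate→4, Paint→2.
Schedule Frame walls@1, Drywall@1, Excavate@4, Paint@2: d1:6  d2:6  d3:4  d4:4  d5:4  d6:4  d7:4 — peak 6.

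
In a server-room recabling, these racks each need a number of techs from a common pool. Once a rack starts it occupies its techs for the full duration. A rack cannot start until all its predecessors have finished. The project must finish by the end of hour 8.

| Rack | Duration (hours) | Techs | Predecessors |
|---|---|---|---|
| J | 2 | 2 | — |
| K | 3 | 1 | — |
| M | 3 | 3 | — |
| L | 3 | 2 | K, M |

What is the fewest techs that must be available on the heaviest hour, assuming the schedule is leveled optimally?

Early-start (J@1, K@1, M@1, L@4) gives peak 6: h1:6  h2:6  h3:4  h4:2  h5:2  h6:2  h7:0  h8:0.
Shift M→3, L→6.
Schedule J@1, K@1, M@3, L@6: h1:3  h2:3  h3:4  h4:3  h5:3  h6:2  h7:2  h8:2 — peak 4.

4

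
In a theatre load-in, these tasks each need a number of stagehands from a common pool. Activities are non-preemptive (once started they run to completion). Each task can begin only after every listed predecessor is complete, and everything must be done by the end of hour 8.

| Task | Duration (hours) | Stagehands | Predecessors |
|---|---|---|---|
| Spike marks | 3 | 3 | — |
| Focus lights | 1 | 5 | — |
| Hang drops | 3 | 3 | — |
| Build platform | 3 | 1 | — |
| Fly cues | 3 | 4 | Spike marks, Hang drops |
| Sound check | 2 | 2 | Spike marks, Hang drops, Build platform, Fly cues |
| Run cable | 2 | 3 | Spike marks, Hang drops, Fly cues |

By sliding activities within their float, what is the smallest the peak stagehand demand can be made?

9

Early-start (Spike marks@1, Focus lights@1, Hang drops@1, Build platform@1, Fly cues@4, Sound check@7, Run cable@7) gives peak 12: h1:12  h2:7  h3:7  h4:4  h5:4  h6:4  h7:5  h8:5.
Shift Focus lights→4.
Schedule Spike marks@1, Focus lights@4, Hang drops@1, Build platform@1, Fly cues@4, Sound check@7, Run cable@7: h1:7  h2:7  h3:7  h4:9  h5:4  h6:4  h7:5  h8:5 — peak 9.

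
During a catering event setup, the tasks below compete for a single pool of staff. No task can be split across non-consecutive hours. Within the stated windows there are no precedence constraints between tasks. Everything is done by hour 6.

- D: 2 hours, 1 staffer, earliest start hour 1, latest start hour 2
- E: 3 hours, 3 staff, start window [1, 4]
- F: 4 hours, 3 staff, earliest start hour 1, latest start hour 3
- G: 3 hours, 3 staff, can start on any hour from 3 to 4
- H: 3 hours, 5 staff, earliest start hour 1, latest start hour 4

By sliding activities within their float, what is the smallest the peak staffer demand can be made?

9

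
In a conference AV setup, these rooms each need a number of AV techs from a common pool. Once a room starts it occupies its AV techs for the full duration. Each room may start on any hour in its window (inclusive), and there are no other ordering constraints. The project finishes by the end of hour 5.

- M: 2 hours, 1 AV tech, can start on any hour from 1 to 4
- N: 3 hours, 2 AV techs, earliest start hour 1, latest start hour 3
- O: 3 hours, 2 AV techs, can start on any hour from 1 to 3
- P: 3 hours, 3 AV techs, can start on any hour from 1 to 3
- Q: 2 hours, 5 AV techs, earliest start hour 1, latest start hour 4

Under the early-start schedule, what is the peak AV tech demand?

Early-start schedule: M@1, N@1, O@1, P@1, Q@1.
Load per hour: hour 1: 13, hour 2: 13, hour 3: 7, hour 4: 0, hour 5: 0.
Peak is 13.

13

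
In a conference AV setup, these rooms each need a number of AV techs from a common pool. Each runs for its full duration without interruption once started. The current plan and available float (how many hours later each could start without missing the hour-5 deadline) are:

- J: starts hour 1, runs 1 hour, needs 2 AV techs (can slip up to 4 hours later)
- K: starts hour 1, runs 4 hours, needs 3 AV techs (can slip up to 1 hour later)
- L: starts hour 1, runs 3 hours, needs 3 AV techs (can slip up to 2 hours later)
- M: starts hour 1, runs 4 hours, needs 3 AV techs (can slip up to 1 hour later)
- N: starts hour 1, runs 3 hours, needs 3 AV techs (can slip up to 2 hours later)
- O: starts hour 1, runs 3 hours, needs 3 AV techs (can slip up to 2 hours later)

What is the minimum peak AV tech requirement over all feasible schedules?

15

Early-start (J@1, K@1, L@1, M@1, N@1, O@1) gives peak 17: h1:17  h2:15  h3:15  h4:6  h5:0.
Shift O→2.
Schedule J@1, K@1, L@1, M@1, N@1, O@2: h1:14  h2:15  h3:15  h4:9  h5:0 — peak 15.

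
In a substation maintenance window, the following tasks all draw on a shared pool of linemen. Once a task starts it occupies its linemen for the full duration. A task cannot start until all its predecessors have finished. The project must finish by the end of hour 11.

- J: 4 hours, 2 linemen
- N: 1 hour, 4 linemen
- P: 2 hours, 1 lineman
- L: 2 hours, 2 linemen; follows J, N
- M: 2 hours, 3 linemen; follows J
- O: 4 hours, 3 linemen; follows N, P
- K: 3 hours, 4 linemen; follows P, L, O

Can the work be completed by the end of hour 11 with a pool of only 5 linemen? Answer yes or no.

Schedule J@2, N@1, P@1, L@6, M@7, O@3, K@9: h1:5  h2:3  h3:5  h4:5  h5:5  h6:5  h7:5  h8:3  h9:4  h10:4  h11:4 — peak 5 ≤ 5.

yes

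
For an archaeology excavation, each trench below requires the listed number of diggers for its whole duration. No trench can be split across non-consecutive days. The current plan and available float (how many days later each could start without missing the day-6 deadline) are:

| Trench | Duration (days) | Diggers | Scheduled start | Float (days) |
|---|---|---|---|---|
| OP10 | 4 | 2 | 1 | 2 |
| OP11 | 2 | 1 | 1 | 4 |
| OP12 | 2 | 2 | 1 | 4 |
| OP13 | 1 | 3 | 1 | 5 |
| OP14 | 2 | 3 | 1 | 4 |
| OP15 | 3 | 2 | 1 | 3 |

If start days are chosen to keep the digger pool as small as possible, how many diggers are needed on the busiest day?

5

Early-start (OP10@1, OP11@1, OP12@1, OP13@1, OP14@1, OP15@1) gives peak 13: d1:13  d2:10  d3:4  d4:2  d5:0  d6:0.
Shift OP13→3, OP14→5, OP15→4.
Schedule OP10@1, OP11@1, OP12@1, OP13@3, OP14@5, OP15@4: d1:5  d2:5  d3:5  d4:4  d5:5  d6:5 — peak 5.
Total digger-days = 29 over 6 days ⇒ peak ≥ ⌈29/6⌉ = 5, so 5 is optimal.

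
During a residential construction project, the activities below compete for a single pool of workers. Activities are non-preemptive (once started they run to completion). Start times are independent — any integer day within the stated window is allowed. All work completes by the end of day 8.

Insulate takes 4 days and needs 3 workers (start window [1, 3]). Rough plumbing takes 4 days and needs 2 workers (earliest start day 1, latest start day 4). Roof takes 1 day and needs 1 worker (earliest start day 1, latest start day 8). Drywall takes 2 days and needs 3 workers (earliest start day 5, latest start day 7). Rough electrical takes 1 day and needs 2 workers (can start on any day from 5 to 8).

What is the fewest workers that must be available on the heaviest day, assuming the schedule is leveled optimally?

Early-start (Insulate@1, Rough plumbing@1, Roof@1, Drywall@5, Rough electrical@5) gives peak 6: d1:6  d2:5  d3:5  d4:5  d5:5  d6:3  d7:0  d8:0.
Shift Roof→5, Rough electrical→6.
Schedule Insulate@1, Rough plumbing@1, Roof@5, Drywall@5, Rough electrical@6: d1:5  d2:5  d3:5  d4:5  d5:4  d6:5  d7:0  d8:0 — peak 5.

5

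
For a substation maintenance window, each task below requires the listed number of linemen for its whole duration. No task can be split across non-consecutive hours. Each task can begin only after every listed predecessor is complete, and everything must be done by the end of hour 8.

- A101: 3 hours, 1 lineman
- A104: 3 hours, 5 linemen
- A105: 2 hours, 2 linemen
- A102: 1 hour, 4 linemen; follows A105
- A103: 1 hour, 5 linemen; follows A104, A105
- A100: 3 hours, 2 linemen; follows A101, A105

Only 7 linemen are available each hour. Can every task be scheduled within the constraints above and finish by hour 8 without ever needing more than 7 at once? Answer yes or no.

Schedule A101@1, A104@1, A105@4, A102@6, A103@7, A100@6: h1:6  h2:6  h3:6  h4:2  h5:2  h6:6  h7:7  h8:2 — peak 7 ≤ 7.

yes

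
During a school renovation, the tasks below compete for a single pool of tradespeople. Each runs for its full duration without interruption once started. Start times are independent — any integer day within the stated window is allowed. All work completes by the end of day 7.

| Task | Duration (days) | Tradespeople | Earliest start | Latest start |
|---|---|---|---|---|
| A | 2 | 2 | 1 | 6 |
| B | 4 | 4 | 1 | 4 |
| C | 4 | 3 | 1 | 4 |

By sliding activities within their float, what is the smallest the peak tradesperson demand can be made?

Early-start (A@1, B@1, C@1) gives peak 9: d1:9  d2:9  d3:7  d4:7  d5:0  d6:0  d7:0.
Shift C→3.
Schedule A@1, B@1, C@3: d1:6  d2:6  d3:7  d4:7  d5:3  d6:3  d7:0 — peak 7.

7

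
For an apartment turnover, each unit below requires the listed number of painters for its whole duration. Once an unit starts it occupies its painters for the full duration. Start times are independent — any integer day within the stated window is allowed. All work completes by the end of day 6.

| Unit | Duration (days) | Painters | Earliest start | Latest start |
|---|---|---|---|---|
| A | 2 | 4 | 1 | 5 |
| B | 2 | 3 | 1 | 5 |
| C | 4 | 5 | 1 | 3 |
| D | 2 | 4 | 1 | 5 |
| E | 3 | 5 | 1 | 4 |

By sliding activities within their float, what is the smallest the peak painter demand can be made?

11

Early-start (A@1, B@1, C@1, D@1, E@1) gives peak 21: d1:21  d2:21  d3:10  d4:5  d5:0  d6:0.
Shift C→3, E→3.
Schedule A@1, B@1, C@3, D@1, E@3: d1:11  d2:11  d3:10  d4:10  d5:10  d6:5 — peak 11.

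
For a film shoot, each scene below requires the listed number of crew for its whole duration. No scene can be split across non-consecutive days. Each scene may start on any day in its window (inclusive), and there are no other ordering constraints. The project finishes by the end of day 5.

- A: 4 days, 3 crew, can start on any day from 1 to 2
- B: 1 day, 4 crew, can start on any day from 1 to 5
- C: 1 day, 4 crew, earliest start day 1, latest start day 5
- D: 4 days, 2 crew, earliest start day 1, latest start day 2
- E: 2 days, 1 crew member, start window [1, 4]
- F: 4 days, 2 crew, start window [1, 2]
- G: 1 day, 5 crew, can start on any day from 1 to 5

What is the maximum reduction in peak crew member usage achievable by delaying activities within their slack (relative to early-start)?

11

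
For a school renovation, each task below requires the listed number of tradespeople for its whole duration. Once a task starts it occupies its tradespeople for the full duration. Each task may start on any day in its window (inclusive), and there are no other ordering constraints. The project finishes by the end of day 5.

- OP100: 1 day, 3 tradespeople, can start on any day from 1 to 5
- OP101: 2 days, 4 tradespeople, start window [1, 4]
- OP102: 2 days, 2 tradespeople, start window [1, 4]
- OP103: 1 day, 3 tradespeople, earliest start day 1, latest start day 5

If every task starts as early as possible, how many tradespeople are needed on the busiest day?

12

Early-start schedule: OP100@1, OP101@1, OP102@1, OP103@1.
Load per day: day 1: 12, day 2: 6, day 3: 0, day 4: 0, day 5: 0.
Peak is 12.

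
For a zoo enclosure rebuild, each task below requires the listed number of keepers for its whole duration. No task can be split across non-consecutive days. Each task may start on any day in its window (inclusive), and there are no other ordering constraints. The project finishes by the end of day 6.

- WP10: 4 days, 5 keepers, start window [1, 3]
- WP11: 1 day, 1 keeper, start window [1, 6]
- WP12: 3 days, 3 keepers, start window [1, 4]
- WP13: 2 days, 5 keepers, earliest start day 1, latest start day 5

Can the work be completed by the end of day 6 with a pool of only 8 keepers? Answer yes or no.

yes

Schedule WP10@1, WP11@1, WP12@2, WP13@5: d1:6  d2:8  d3:8  d4:8  d5:5  d6:5 — peak 8 ≤ 8.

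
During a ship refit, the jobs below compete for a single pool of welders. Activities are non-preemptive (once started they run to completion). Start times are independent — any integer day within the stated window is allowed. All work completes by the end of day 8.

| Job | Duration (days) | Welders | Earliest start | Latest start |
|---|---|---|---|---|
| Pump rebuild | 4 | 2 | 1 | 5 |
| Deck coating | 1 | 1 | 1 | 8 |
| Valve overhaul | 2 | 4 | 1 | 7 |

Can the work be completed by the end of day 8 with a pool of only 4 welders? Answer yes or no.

yes

Schedule Pump rebuild@1, Deck coating@1, Valve overhaul@5: d1:3  d2:2  d3:2  d4:2  d5:4  d6:4  d7:0  d8:0 — peak 4 ≤ 4.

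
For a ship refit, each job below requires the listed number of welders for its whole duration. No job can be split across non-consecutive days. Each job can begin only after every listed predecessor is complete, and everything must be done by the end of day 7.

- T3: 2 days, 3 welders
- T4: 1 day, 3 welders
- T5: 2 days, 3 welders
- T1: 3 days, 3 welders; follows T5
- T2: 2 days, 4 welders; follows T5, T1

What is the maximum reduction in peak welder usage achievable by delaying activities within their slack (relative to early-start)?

Early-start peak: d1:9  d2:6  d3:3  d4:3  d5:3  d6:4  d7:4 ⇒ 9.
Leveled (T3@1, T4@3, T5@1, T1@3, T2@6): d1:6  d2:6  d3:6  d4:3  d5:3  d6:4  d7:4 ⇒ 6.
Reduction 9 − 6 = 3.

3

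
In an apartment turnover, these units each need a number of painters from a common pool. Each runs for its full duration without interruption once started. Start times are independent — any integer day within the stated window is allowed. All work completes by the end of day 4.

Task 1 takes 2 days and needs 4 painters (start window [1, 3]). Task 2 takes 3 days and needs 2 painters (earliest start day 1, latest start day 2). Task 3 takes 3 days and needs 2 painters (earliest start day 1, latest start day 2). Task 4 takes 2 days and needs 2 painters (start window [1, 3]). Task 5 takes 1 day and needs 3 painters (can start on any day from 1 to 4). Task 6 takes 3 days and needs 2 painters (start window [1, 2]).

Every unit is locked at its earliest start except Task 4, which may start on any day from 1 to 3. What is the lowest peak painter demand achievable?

13

Task 4@1: d1:15  d2:12  d3:6  d4:0 → peak 15
Task 4@2: d1:13  d2:12  d3:8  d4:0 → peak 13
Task 4@3: d1:13  d2:10  d3:8  d4:2 → peak 13
Best is Task 4@2, peak 13.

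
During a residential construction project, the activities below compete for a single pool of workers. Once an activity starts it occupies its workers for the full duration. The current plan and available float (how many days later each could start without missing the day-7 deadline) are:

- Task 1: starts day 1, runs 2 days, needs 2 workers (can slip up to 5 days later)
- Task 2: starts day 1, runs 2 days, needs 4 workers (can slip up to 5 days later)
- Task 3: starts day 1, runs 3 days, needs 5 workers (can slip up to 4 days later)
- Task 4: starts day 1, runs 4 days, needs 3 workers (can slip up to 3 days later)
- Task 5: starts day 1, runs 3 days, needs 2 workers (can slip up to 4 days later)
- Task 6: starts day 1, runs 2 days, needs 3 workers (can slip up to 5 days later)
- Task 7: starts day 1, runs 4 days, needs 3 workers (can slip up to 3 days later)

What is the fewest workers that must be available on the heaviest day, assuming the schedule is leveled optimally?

Early-start (Task 1@1, Task 2@1, Task 3@1, Task 4@1, Task 5@1, Task 6@1, Task 7@1) gives peak 22: d1:22  d2:22  d3:13  d4:6  d5:0  d6:0  d7:0.
Shift Task 3→5, Task 5→5, Task 6→3, Task 7→3.
Schedule Task 1@1, Task 2@1, Task 3@5, Task 4@1, Task 5@5, Task 6@3, Task 7@3: d1:9  d2:9  d3:9  d4:9  d5:10  d6:10  d7:7 — peak 10.

10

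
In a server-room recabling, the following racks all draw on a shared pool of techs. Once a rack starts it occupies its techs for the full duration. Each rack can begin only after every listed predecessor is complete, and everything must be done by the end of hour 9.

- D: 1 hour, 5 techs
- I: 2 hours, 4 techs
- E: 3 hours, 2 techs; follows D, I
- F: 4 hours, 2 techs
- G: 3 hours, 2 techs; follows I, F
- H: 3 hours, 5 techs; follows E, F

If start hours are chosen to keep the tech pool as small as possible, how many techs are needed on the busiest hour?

7

Early-start (D@1, I@1, E@3, F@1, G@5, H@6) gives peak 11: h1:11  h2:6  h3:4  h4:4  h5:4  h6:7  h7:7  h8:5  h9:0.
Shift I→2, E→4, H→7.
Schedule D@1, I@2, E@4, F@1, G@5, H@7: h1:7  h2:6  h3:6  h4:4  h5:4  h6:4  h7:7  h8:5  h9:5 — peak 7.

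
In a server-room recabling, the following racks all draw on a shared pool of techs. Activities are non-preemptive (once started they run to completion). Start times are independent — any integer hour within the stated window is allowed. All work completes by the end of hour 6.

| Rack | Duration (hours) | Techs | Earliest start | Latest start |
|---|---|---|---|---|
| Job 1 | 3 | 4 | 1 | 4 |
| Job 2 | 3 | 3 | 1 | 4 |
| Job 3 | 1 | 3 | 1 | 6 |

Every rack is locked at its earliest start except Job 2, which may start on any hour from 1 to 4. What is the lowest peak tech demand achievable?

7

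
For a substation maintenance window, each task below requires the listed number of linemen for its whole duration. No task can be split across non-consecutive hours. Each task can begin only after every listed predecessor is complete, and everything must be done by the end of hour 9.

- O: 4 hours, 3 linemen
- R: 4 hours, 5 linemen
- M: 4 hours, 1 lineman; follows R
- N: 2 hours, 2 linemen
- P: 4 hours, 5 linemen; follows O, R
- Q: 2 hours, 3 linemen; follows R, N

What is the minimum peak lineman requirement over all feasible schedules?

Early-start (O@1, R@1, M@5, N@1, P@5, Q@5) gives peak 10: h1:10  h2:10  h3:8  h4:8  h5:9  h6:9  h7:6  h8:6  h9:0.
Shift N→5, Q→7.
Schedule O@1, R@1, M@5, N@5, P@5, Q@7: h1:8  h2:8  h3:8  h4:8  h5:8  h6:8  h7:9  h8:9  h9:0 — peak 9.

9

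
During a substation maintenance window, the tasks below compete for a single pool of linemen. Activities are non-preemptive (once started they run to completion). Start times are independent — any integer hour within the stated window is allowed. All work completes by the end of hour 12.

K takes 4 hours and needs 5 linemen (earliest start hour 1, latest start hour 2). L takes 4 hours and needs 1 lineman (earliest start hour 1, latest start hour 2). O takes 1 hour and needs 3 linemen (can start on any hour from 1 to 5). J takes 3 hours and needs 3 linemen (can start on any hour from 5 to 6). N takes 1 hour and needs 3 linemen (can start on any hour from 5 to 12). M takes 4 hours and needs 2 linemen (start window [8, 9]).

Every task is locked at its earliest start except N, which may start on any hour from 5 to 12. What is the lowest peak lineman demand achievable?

9

N@5: h1:9  h2:6  h3:6  h4:6  h5:6  h6:3  h7:3  h8:2  h9:2  h10:2  h11:2  h12:0 → peak 9
N@6: h1:9  h2:6  h3:6  h4:6  h5:3  h6:6  h7:3  h8:2  h9:2  h10:2  h11:2  h12:0 → peak 9
N@7: h1:9  h2:6  h3:6  h4:6  h5:3  h6:3  h7:6  h8:2  h9:2  h10:2  h11:2  h12:0 → peak 9
N@8: h1:9  h2:6  h3:6  h4:6  h5:3  h6:3  h7:3  h8:5  h9:2  h10:2  h11:2  h12:0 → peak 9
N@9: h1:9  h2:6  h3:6  h4:6  h5:3  h6:3  h7:3  h8:2  h9:5  h10:2  h11:2  h12:0 → peak 9
N@10: h1:9  h2:6  h3:6  h4:6  h5:3  h6:3  h7:3  h8:2  h9:2  h10:5  h11:2  h12:0 → peak 9
N@11: h1:9  h2:6  h3:6  h4:6  h5:3  h6:3  h7:3  h8:2  h9:2  h10:2  h11:5  h12:0 → peak 9
N@12: h1:9  h2:6  h3:6  h4:6  h5:3  h6:3  h7:3  h8:2  h9:2  h10:2  h11:2  h12:3 → peak 9
Best is N@5, peak 9.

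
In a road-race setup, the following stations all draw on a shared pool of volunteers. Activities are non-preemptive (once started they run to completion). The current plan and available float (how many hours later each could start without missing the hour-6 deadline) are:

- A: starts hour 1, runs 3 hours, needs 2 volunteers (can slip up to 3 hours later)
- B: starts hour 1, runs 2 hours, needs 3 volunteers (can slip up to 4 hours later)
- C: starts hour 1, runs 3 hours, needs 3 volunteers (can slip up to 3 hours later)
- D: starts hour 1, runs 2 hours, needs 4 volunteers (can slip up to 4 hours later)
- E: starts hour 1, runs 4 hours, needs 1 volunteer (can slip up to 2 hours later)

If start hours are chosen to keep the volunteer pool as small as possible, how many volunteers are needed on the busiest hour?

7

Early-start (A@1, B@1, C@1, D@1, E@1) gives peak 13: h1:13  h2:13  h3:6  h4:1  h5:0  h6:0.
Shift C→3, D→5.
Schedule A@1, B@1, C@3, D@5, E@1: h1:6  h2:6  h3:6  h4:4  h5:7  h6:4 — peak 7.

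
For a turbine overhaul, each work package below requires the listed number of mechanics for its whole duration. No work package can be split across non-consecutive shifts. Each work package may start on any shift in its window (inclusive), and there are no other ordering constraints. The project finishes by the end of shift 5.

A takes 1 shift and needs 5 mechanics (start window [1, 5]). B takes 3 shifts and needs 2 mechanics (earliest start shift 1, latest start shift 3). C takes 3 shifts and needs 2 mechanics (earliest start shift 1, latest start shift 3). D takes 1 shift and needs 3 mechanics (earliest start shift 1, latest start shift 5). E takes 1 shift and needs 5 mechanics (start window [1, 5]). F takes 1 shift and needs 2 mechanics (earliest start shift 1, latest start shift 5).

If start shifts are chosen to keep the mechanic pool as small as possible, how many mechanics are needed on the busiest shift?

Early-start (A@1, B@1, C@1, D@1, E@1, F@1) gives peak 19: s1:19  s2:4  s3:4  s4:0  s5:0.
Shift C→2, D→2, E→4, F→3.
Schedule A@1, B@1, C@2, D@2, E@4, F@3: s1:7  s2:7  s3:6  s4:7  s5:0 — peak 7.

7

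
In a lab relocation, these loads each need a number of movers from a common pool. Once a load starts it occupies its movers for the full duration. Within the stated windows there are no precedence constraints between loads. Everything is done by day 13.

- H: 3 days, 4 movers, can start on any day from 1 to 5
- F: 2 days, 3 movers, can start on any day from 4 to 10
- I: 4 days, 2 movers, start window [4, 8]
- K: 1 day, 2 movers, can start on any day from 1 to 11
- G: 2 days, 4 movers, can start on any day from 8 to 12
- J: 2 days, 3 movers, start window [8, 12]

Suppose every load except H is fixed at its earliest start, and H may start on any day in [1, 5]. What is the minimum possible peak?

H@1: d1:6  d2:4  d3:4  d4:5  d5:5  d6:2  d7:2  d8:7  d9:7  d10:0  d11:0  d12:0  d13:0 → peak 7
H@2: d1:2  d2:4  d3:4  d4:9  d5:5  d6:2  d7:2  d8:7  d9:7  d10:0  d11:0  d12:0  d13:0 → peak 9
H@3: d1:2  d2:0  d3:4  d4:9  d5:9  d6:2  d7:2  d8:7  d9:7  d10:0  d11:0  d12:0  d13:0 → peak 9
H@4: d1:2  d2:0  d3:0  d4:9  d5:9  d6:6  d7:2  d8:7  d9:7  d10:0  d11:0  d12:0  d13:0 → peak 9
H@5: d1:2  d2:0  d3:0  d4:5  d5:9  d6:6  d7:6  d8:7  d9:7  d10:0  d11:0  d12:0  d13:0 → peak 9
Best is H@1, peak 7.

7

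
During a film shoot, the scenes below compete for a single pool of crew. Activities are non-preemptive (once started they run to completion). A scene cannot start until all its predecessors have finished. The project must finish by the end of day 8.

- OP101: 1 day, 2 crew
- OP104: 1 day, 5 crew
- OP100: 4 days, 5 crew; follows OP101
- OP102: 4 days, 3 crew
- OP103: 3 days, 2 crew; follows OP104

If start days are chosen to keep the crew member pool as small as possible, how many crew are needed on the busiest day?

8

Early-start (OP101@1, OP104@1, OP100@2, OP102@1, OP103@2) gives peak 10: d1:10  d2:10  d3:10  d4:10  d5:5  d6:0  d7:0  d8:0.
Shift OP102→2, OP103→6.
Schedule OP101@1, OP104@1, OP100@2, OP102@2, OP103@6: d1:7  d2:8  d3:8  d4:8  d5:8  d6:2  d7:2  d8:2 — peak 8.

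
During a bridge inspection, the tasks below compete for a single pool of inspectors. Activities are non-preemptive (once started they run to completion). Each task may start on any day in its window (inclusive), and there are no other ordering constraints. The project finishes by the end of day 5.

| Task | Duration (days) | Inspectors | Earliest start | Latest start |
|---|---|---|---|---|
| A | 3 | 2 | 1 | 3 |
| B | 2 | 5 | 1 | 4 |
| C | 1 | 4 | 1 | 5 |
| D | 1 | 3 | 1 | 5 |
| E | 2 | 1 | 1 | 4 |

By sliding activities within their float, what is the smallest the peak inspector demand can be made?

Early-start (A@1, B@1, C@1, D@1, E@1) gives peak 15: d1:15  d2:8  d3:2  d4:0  d5:0.
Shift B→4, D→2, E→2.
Schedule A@1, B@4, C@1, D@2, E@2: d1:6  d2:6  d3:3  d4:5  d5:5 — peak 6.

6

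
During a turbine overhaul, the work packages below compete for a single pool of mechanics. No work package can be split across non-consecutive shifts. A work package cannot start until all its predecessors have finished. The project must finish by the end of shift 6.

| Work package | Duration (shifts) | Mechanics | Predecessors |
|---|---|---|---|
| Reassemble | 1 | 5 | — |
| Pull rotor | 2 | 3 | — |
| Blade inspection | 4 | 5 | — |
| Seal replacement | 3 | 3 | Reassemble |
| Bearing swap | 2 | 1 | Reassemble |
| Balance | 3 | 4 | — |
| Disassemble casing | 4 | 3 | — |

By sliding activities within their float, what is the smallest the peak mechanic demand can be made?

12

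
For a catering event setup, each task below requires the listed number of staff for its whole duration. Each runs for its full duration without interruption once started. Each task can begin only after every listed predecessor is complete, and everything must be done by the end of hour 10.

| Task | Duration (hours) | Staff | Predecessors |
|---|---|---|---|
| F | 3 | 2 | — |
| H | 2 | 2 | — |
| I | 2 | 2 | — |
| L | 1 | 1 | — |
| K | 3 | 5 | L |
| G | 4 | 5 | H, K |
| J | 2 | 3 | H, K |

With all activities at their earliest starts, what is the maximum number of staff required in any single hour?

11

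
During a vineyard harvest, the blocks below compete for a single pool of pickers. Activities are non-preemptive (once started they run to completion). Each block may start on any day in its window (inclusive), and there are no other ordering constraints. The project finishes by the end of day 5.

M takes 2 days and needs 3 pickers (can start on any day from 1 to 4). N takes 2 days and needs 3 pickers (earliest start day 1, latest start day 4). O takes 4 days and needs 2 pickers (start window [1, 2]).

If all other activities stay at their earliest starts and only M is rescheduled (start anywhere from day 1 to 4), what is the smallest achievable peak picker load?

M@1: d1:8  d2:8  d3:2  d4:2  d5:0 → peak 8
M@2: d1:5  d2:8  d3:5  d4:2  d5:0 → peak 8
M@3: d1:5  d2:5  d3:5  d4:5  d5:0 → peak 5
M@4: d1:5  d2:5  d3:2  d4:5  d5:3 → peak 5
Best is M@3, peak 5.

5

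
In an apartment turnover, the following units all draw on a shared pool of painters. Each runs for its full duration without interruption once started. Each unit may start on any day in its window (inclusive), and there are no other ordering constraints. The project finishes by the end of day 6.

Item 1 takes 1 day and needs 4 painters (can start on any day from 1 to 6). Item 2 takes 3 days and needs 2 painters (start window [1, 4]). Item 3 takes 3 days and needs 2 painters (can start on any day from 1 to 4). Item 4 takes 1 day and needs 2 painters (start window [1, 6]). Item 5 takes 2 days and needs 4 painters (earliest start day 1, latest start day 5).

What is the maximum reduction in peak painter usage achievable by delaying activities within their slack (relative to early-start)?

8

Early-start peak: d1:14  d2:8  d3:4  d4:0  d5:0  d6:0 ⇒ 14.
Leveled (Item 1@1, Item 2@1, Item 3@2, Item 4@2, Item 5@4): d1:6  d2:6  d3:4  d4:6  d5:4  d6:0 ⇒ 6.
Reduction 14 − 6 = 8.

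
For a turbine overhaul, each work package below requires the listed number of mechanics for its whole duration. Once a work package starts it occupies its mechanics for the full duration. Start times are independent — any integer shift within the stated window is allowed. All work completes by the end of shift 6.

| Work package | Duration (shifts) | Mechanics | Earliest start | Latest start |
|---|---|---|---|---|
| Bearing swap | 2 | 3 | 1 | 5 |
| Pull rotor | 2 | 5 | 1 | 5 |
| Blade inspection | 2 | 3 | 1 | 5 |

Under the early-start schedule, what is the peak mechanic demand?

11

Early-start schedule: Bearing swap@1, Pull rotor@1, Blade inspection@1.
Load per shift: shift 1: 11, shift 2: 11, shift 3: 0, shift 4: 0, shift 5: 0, shift 6: 0.
Peak is 11.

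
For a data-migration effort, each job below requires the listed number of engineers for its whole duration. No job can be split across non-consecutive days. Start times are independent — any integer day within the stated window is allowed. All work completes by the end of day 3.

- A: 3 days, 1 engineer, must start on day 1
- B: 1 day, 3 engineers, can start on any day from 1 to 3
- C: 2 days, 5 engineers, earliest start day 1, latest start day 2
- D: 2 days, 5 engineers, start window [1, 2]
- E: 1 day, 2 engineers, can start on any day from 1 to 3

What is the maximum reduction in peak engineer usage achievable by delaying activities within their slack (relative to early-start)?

Early-start peak: d1:16  d2:11  d3:1 ⇒ 16.
Leveled (A@1, B@1, C@1, D@2, E@1): d1:11  d2:11  d3:6 ⇒ 11.
Reduction 16 − 11 = 5.

5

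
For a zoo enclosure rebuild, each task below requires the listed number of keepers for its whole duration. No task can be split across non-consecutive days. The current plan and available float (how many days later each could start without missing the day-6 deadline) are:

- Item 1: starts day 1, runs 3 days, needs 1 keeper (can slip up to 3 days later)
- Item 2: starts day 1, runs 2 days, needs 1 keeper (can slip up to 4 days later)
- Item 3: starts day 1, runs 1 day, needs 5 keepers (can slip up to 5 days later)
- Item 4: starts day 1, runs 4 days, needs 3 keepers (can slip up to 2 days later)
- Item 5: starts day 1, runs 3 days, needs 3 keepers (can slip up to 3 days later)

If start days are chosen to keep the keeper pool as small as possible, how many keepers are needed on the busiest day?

6

Early-start (Item 1@1, Item 2@1, Item 3@1, Item 4@1, Item 5@1) gives peak 13: d1:13  d2:8  d3:7  d4:3  d5:0  d6:0.
Shift Item 2→2, Item 4→2, Item 5→4.
Schedule Item 1@1, Item 2@2, Item 3@1, Item 4@2, Item 5@4: d1:6  d2:5  d3:5  d4:6  d5:6  d6:3 — peak 6.
Total keeper-days = 31 over 6 days ⇒ peak ≥ ⌈31/6⌉ = 6, so 6 is optimal.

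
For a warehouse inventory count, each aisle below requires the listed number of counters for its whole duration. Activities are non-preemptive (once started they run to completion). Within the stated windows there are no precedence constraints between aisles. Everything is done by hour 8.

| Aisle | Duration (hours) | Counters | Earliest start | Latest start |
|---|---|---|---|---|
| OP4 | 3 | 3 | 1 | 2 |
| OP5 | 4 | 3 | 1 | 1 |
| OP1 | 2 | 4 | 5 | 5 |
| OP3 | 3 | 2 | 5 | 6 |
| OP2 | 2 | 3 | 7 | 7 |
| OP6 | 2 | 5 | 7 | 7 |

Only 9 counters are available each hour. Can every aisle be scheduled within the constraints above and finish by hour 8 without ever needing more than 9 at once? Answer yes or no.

The minimum achievable peak is 10; 9 < 10, so no feasible schedule stays within the cap.

no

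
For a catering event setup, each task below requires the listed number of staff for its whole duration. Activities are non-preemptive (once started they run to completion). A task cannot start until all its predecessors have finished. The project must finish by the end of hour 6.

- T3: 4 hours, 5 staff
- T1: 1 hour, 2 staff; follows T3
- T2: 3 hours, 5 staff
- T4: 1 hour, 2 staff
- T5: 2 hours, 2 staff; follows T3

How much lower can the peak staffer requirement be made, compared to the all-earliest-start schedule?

2

Early-start peak: h1:12  h2:10  h3:10  h4:5  h5:4  h6:2 ⇒ 12.
Leveled (T3@1, T1@5, T2@1, T4@4, T5@5): h1:10  h2:10  h3:10  h4:7  h5:4  h6:2 ⇒ 10.
Reduction 12 − 10 = 2.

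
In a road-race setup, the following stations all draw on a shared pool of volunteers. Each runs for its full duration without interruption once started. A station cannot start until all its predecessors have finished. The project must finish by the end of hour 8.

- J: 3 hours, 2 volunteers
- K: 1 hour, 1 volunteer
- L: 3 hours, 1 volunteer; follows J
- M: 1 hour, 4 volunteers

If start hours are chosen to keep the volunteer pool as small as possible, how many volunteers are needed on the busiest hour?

Early-start (J@1, K@1, L@4, M@1) gives peak 7: h1:7  h2:2  h3:2  h4:1  h5:1  h6:1  h7:0  h8:0.
Shift M→7.
Schedule J@1, K@1, L@4, M@7: h1:3  h2:2  h3:2  h4:1  h5:1  h6:1  h7:4  h8:0 — peak 4.

4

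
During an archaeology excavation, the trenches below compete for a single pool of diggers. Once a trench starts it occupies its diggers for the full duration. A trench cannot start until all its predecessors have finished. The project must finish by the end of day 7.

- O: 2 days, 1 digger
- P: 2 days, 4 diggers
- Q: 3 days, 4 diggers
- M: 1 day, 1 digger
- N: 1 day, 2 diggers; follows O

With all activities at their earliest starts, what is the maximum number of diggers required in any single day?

Early-start schedule: O@1, P@1, Q@1, M@1, N@3.
Load per day: day 1: 10, day 2: 9, day 3: 6, day 4: 0, day 5: 0, day 6: 0, day 7: 0.
Peak is 10.

10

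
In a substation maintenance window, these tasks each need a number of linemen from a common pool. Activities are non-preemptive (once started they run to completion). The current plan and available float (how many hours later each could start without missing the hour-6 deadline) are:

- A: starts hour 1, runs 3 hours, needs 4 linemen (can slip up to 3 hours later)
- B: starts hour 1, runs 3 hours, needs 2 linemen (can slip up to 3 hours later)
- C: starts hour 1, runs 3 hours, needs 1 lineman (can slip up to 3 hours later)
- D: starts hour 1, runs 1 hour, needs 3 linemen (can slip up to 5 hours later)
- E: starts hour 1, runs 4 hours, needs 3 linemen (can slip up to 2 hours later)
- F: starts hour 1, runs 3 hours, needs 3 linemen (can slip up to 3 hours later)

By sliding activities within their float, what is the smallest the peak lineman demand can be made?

8

Early-start (A@1, B@1, C@1, D@1, E@1, F@1) gives peak 16: h1:16  h2:13  h3:13  h4:3  h5:0  h6:0.
Shift B→4, E→2, F→4.
Schedule A@1, B@4, C@1, D@1, E@2, F@4: h1:8  h2:8  h3:8  h4:8  h5:8  h6:5 — peak 8.
Total lineman-hours = 45 over 6 hours ⇒ peak ≥ ⌈45/6⌉ = 8, so 8 is optimal.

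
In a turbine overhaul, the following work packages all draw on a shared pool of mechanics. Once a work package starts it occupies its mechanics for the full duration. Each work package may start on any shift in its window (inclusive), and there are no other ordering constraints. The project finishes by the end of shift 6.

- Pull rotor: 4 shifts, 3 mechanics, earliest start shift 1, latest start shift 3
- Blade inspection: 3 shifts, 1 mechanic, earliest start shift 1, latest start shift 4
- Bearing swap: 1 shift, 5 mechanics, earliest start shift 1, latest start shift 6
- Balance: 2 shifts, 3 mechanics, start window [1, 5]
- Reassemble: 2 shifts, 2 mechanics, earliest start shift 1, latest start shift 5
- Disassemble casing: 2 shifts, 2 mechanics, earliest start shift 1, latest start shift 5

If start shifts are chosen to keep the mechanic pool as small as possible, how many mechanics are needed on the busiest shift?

Early-start (Pull rotor@1, Blade inspection@1, Bearing swap@1, Balance@1, Reassemble@1, Disassemble casing@1) gives peak 16: s1:16  s2:11  s3:4  s4:3  s5:0  s6:0.
Shift Bearing swap→5, Reassemble→3, Disassemble casing→4.
Schedule Pull rotor@1, Blade inspection@1, Bearing swap@5, Balance@1, Reassemble@3, Disassemble casing@4: s1:7  s2:7  s3:6  s4:7  s5:7  s6:0 — peak 7.

7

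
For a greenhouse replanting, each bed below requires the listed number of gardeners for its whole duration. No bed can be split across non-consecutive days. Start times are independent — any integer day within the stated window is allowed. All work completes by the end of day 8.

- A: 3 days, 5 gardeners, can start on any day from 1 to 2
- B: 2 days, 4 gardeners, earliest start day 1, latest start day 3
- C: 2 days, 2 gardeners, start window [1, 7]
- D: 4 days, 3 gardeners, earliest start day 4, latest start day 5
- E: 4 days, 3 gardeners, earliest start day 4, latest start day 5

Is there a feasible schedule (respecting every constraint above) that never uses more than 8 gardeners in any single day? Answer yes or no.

no

The minimum achievable peak is 9; 8 < 9, so no feasible schedule stays within the cap.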